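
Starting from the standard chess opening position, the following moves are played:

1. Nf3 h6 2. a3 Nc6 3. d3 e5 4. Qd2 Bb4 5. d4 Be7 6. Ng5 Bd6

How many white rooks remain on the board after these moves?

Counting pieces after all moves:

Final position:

  a b c d e f g h
  ─────────────────
8│♜ · ♝ ♛ ♚ · ♞ ♜│8
7│♟ ♟ ♟ ♟ · ♟ ♟ ·│7
6│· · ♞ ♝ · · · ♟│6
5│· · · · ♟ · ♘ ·│5
4│· · · ♙ · · · ·│4
3│♙ · · · · · · ·│3
2│· ♙ ♙ ♕ ♙ ♙ ♙ ♙│2
1│♖ ♘ ♗ · ♔ ♗ · ♖│1
  ─────────────────
  a b c d e f g h


2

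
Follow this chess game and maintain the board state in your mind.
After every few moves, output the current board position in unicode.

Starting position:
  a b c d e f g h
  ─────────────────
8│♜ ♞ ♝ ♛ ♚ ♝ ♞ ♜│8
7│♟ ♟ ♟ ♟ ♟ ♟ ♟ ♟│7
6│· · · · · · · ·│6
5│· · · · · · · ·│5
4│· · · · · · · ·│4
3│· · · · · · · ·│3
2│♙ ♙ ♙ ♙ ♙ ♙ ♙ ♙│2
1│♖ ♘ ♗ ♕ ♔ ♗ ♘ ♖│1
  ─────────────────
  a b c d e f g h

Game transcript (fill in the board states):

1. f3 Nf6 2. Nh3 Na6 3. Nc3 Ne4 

  a b c d e f g h
  ─────────────────
8│♜ · ♝ ♛ ♚ ♝ · ♜│8
7│♟ ♟ ♟ ♟ ♟ ♟ ♟ ♟│7
6│♞ · · · · · · ·│6
5│· · · · · · · ·│5
4│· · · · ♞ · · ·│4
3│· · ♘ · · ♙ · ♘│3
2│♙ ♙ ♙ ♙ ♙ · ♙ ♙│2
1│♖ · ♗ ♕ ♔ ♗ · ♖│1
  ─────────────────
  a b c d e f g h

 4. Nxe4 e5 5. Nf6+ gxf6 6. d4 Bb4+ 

  a b c d e f g h
  ─────────────────
8│♜ · ♝ ♛ ♚ · · ♜│8
7│♟ ♟ ♟ ♟ · ♟ · ♟│7
6│♞ · · · · ♟ · ·│6
5│· · · · ♟ · · ·│5
4│· ♝ · ♙ · · · ·│4
3│· · · · · ♙ · ♘│3
2│♙ ♙ ♙ · ♙ · ♙ ♙│2
1│♖ · ♗ ♕ ♔ ♗ · ♖│1
  ─────────────────
  a b c d e f g h

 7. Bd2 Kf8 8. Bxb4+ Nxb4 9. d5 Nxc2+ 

  a b c d e f g h
  ─────────────────
8│♜ · ♝ ♛ · ♚ · ♜│8
7│♟ ♟ ♟ ♟ · ♟ · ♟│7
6│· · · · · ♟ · ·│6
5│· · · ♙ ♟ · · ·│5
4│· · · · · · · ·│4
3│· · · · · ♙ · ♘│3
2│♙ ♙ ♞ · ♙ · ♙ ♙│2
1│♖ · · ♕ ♔ ♗ · ♖│1
  ─────────────────
  a b c d e f g h

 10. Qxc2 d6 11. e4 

  a b c d e f g h
  ─────────────────
8│♜ · ♝ ♛ · ♚ · ♜│8
7│♟ ♟ ♟ · · ♟ · ♟│7
6│· · · ♟ · ♟ · ·│6
5│· · · ♙ ♟ · · ·│5
4│· · · · ♙ · · ·│4
3│· · · · · ♙ · ♘│3
2│♙ ♙ ♕ · · · ♙ ♙│2
1│♖ · · · ♔ ♗ · ♖│1
  ─────────────────
  a b c d e f g h


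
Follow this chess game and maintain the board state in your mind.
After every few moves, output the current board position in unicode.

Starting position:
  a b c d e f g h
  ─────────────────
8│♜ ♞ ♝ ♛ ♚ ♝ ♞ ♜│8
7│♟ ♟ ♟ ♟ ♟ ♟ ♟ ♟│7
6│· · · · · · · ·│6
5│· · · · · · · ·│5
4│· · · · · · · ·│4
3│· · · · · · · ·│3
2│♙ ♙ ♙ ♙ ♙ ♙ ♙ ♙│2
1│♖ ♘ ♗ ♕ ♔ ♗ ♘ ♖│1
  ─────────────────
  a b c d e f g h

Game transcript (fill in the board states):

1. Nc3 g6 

  a b c d e f g h
  ─────────────────
8│♜ ♞ ♝ ♛ ♚ ♝ ♞ ♜│8
7│♟ ♟ ♟ ♟ ♟ ♟ · ♟│7
6│· · · · · · ♟ ·│6
5│· · · · · · · ·│5
4│· · · · · · · ·│4
3│· · ♘ · · · · ·│3
2│♙ ♙ ♙ ♙ ♙ ♙ ♙ ♙│2
1│♖ · ♗ ♕ ♔ ♗ ♘ ♖│1
  ─────────────────
  a b c d e f g h

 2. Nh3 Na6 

  a b c d e f g h
  ─────────────────
8│♜ · ♝ ♛ ♚ ♝ ♞ ♜│8
7│♟ ♟ ♟ ♟ ♟ ♟ · ♟│7
6│♞ · · · · · ♟ ·│6
5│· · · · · · · ·│5
4│· · · · · · · ·│4
3│· · ♘ · · · · ♘│3
2│♙ ♙ ♙ ♙ ♙ ♙ ♙ ♙│2
1│♖ · ♗ ♕ ♔ ♗ · ♖│1
  ─────────────────
  a b c d e f g h

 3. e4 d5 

  a b c d e f g h
  ─────────────────
8│♜ · ♝ ♛ ♚ ♝ ♞ ♜│8
7│♟ ♟ ♟ · ♟ ♟ · ♟│7
6│♞ · · · · · ♟ ·│6
5│· · · ♟ · · · ·│5
4│· · · · ♙ · · ·│4
3│· · ♘ · · · · ♘│3
2│♙ ♙ ♙ ♙ · ♙ ♙ ♙│2
1│♖ · ♗ ♕ ♔ ♗ · ♖│1
  ─────────────────
  a b c d e f g h

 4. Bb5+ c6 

  a b c d e f g h
  ─────────────────
8│♜ · ♝ ♛ ♚ ♝ ♞ ♜│8
7│♟ ♟ · · ♟ ♟ · ♟│7
6│♞ · ♟ · · · ♟ ·│6
5│· ♗ · ♟ · · · ·│5
4│· · · · ♙ · · ·│4
3│· · ♘ · · · · ♘│3
2│♙ ♙ ♙ ♙ · ♙ ♙ ♙│2
1│♖ · ♗ ♕ ♔ · · ♖│1
  ─────────────────
  a b c d e f g h

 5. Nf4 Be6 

  a b c d e f g h
  ─────────────────
8│♜ · · ♛ ♚ ♝ ♞ ♜│8
7│♟ ♟ · · ♟ ♟ · ♟│7
6│♞ · ♟ · ♝ · ♟ ·│6
5│· ♗ · ♟ · · · ·│5
4│· · · · ♙ ♘ · ·│4
3│· · ♘ · · · · ·│3
2│♙ ♙ ♙ ♙ · ♙ ♙ ♙│2
1│♖ · ♗ ♕ ♔ · · ♖│1
  ─────────────────
  a b c d e f g h



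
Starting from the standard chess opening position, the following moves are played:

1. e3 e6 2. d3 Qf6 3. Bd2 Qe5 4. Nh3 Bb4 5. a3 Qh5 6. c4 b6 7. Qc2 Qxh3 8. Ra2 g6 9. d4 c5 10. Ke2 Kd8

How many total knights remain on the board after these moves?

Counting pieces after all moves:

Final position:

  a b c d e f g h
  ─────────────────
8│♜ ♞ ♝ ♚ · · ♞ ♜│8
7│♟ · · ♟ · ♟ · ♟│7
6│· ♟ · · ♟ · ♟ ·│6
5│· · ♟ · · · · ·│5
4│· ♝ ♙ ♙ · · · ·│4
3│♙ · · · ♙ · · ♛│3
2│♖ ♙ ♕ ♗ ♔ ♙ ♙ ♙│2
1│· ♘ · · · ♗ · ♖│1
  ─────────────────
  a b c d e f g h


3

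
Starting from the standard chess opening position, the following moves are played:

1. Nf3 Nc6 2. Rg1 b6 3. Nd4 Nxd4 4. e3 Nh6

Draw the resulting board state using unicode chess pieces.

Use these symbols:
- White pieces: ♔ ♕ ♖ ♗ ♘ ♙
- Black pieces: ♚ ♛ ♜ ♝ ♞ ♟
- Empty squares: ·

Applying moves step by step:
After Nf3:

♜ ♞ ♝ ♛ ♚ ♝ ♞ ♜
♟ ♟ ♟ ♟ ♟ ♟ ♟ ♟
· · · · · · · ·
· · · · · · · ·
· · · · · · · ·
· · · · · ♘ · ·
♙ ♙ ♙ ♙ ♙ ♙ ♙ ♙
♖ ♘ ♗ ♕ ♔ ♗ · ♖


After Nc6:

♜ · ♝ ♛ ♚ ♝ ♞ ♜
♟ ♟ ♟ ♟ ♟ ♟ ♟ ♟
· · ♞ · · · · ·
· · · · · · · ·
· · · · · · · ·
· · · · · ♘ · ·
♙ ♙ ♙ ♙ ♙ ♙ ♙ ♙
♖ ♘ ♗ ♕ ♔ ♗ · ♖


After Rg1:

♜ · ♝ ♛ ♚ ♝ ♞ ♜
♟ ♟ ♟ ♟ ♟ ♟ ♟ ♟
· · ♞ · · · · ·
· · · · · · · ·
· · · · · · · ·
· · · · · ♘ · ·
♙ ♙ ♙ ♙ ♙ ♙ ♙ ♙
♖ ♘ ♗ ♕ ♔ ♗ ♖ ·


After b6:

♜ · ♝ ♛ ♚ ♝ ♞ ♜
♟ · ♟ ♟ ♟ ♟ ♟ ♟
· ♟ ♞ · · · · ·
· · · · · · · ·
· · · · · · · ·
· · · · · ♘ · ·
♙ ♙ ♙ ♙ ♙ ♙ ♙ ♙
♖ ♘ ♗ ♕ ♔ ♗ ♖ ·


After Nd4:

♜ · ♝ ♛ ♚ ♝ ♞ ♜
♟ · ♟ ♟ ♟ ♟ ♟ ♟
· ♟ ♞ · · · · ·
· · · · · · · ·
· · · ♘ · · · ·
· · · · · · · ·
♙ ♙ ♙ ♙ ♙ ♙ ♙ ♙
♖ ♘ ♗ ♕ ♔ ♗ ♖ ·


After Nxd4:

♜ · ♝ ♛ ♚ ♝ ♞ ♜
♟ · ♟ ♟ ♟ ♟ ♟ ♟
· ♟ · · · · · ·
· · · · · · · ·
· · · ♞ · · · ·
· · · · · · · ·
♙ ♙ ♙ ♙ ♙ ♙ ♙ ♙
♖ ♘ ♗ ♕ ♔ ♗ ♖ ·


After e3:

♜ · ♝ ♛ ♚ ♝ ♞ ♜
♟ · ♟ ♟ ♟ ♟ ♟ ♟
· ♟ · · · · · ·
· · · · · · · ·
· · · ♞ · · · ·
· · · · ♙ · · ·
♙ ♙ ♙ ♙ · ♙ ♙ ♙
♖ ♘ ♗ ♕ ♔ ♗ ♖ ·


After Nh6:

♜ · ♝ ♛ ♚ ♝ · ♜
♟ · ♟ ♟ ♟ ♟ ♟ ♟
· ♟ · · · · · ♞
· · · · · · · ·
· · · ♞ · · · ·
· · · · ♙ · · ·
♙ ♙ ♙ ♙ · ♙ ♙ ♙
♖ ♘ ♗ ♕ ♔ ♗ ♖ ·



  a b c d e f g h
  ─────────────────
8│♜ · ♝ ♛ ♚ ♝ · ♜│8
7│♟ · ♟ ♟ ♟ ♟ ♟ ♟│7
6│· ♟ · · · · · ♞│6
5│· · · · · · · ·│5
4│· · · ♞ · · · ·│4
3│· · · · ♙ · · ·│3
2│♙ ♙ ♙ ♙ · ♙ ♙ ♙│2
1│♖ ♘ ♗ ♕ ♔ ♗ ♖ ·│1
  ─────────────────
  a b c d e f g h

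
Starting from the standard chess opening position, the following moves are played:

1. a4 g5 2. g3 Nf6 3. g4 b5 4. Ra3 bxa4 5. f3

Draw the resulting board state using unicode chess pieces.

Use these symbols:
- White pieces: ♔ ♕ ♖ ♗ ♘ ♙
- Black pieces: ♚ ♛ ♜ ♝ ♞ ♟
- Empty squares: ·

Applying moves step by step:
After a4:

♜ ♞ ♝ ♛ ♚ ♝ ♞ ♜
♟ ♟ ♟ ♟ ♟ ♟ ♟ ♟
· · · · · · · ·
· · · · · · · ·
♙ · · · · · · ·
· · · · · · · ·
· ♙ ♙ ♙ ♙ ♙ ♙ ♙
♖ ♘ ♗ ♕ ♔ ♗ ♘ ♖


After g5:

♜ ♞ ♝ ♛ ♚ ♝ ♞ ♜
♟ ♟ ♟ ♟ ♟ ♟ · ♟
· · · · · · · ·
· · · · · · ♟ ·
♙ · · · · · · ·
· · · · · · · ·
· ♙ ♙ ♙ ♙ ♙ ♙ ♙
♖ ♘ ♗ ♕ ♔ ♗ ♘ ♖


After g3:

♜ ♞ ♝ ♛ ♚ ♝ ♞ ♜
♟ ♟ ♟ ♟ ♟ ♟ · ♟
· · · · · · · ·
· · · · · · ♟ ·
♙ · · · · · · ·
· · · · · · ♙ ·
· ♙ ♙ ♙ ♙ ♙ · ♙
♖ ♘ ♗ ♕ ♔ ♗ ♘ ♖


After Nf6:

♜ ♞ ♝ ♛ ♚ ♝ · ♜
♟ ♟ ♟ ♟ ♟ ♟ · ♟
· · · · · ♞ · ·
· · · · · · ♟ ·
♙ · · · · · · ·
· · · · · · ♙ ·
· ♙ ♙ ♙ ♙ ♙ · ♙
♖ ♘ ♗ ♕ ♔ ♗ ♘ ♖


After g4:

♜ ♞ ♝ ♛ ♚ ♝ · ♜
♟ ♟ ♟ ♟ ♟ ♟ · ♟
· · · · · ♞ · ·
· · · · · · ♟ ·
♙ · · · · · ♙ ·
· · · · · · · ·
· ♙ ♙ ♙ ♙ ♙ · ♙
♖ ♘ ♗ ♕ ♔ ♗ ♘ ♖


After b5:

♜ ♞ ♝ ♛ ♚ ♝ · ♜
♟ · ♟ ♟ ♟ ♟ · ♟
· · · · · ♞ · ·
· ♟ · · · · ♟ ·
♙ · · · · · ♙ ·
· · · · · · · ·
· ♙ ♙ ♙ ♙ ♙ · ♙
♖ ♘ ♗ ♕ ♔ ♗ ♘ ♖


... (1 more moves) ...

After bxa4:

♜ ♞ ♝ ♛ ♚ ♝ · ♜
♟ · ♟ ♟ ♟ ♟ · ♟
· · · · · ♞ · ·
· · · · · · ♟ ·
♟ · · · · · ♙ ·
♖ · · · · · · ·
· ♙ ♙ ♙ ♙ ♙ · ♙
· ♘ ♗ ♕ ♔ ♗ ♘ ♖


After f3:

♜ ♞ ♝ ♛ ♚ ♝ · ♜
♟ · ♟ ♟ ♟ ♟ · ♟
· · · · · ♞ · ·
· · · · · · ♟ ·
♟ · · · · · ♙ ·
♖ · · · · ♙ · ·
· ♙ ♙ ♙ ♙ · · ♙
· ♘ ♗ ♕ ♔ ♗ ♘ ♖



  a b c d e f g h
  ─────────────────
8│♜ ♞ ♝ ♛ ♚ ♝ · ♜│8
7│♟ · ♟ ♟ ♟ ♟ · ♟│7
6│· · · · · ♞ · ·│6
5│· · · · · · ♟ ·│5
4│♟ · · · · · ♙ ·│4
3│♖ · · · · ♙ · ·│3
2│· ♙ ♙ ♙ ♙ · · ♙│2
1│· ♘ ♗ ♕ ♔ ♗ ♘ ♖│1
  ─────────────────
  a b c d e f g h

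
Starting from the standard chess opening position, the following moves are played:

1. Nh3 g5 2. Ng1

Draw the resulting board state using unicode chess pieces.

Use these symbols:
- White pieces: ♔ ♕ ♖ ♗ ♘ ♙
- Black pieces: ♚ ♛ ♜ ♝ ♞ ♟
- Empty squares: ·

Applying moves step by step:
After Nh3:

♜ ♞ ♝ ♛ ♚ ♝ ♞ ♜
♟ ♟ ♟ ♟ ♟ ♟ ♟ ♟
· · · · · · · ·
· · · · · · · ·
· · · · · · · ·
· · · · · · · ♘
♙ ♙ ♙ ♙ ♙ ♙ ♙ ♙
♖ ♘ ♗ ♕ ♔ ♗ · ♖


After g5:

♜ ♞ ♝ ♛ ♚ ♝ ♞ ♜
♟ ♟ ♟ ♟ ♟ ♟ · ♟
· · · · · · · ·
· · · · · · ♟ ·
· · · · · · · ·
· · · · · · · ♘
♙ ♙ ♙ ♙ ♙ ♙ ♙ ♙
♖ ♘ ♗ ♕ ♔ ♗ · ♖


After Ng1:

♜ ♞ ♝ ♛ ♚ ♝ ♞ ♜
♟ ♟ ♟ ♟ ♟ ♟ · ♟
· · · · · · · ·
· · · · · · ♟ ·
· · · · · · · ·
· · · · · · · ·
♙ ♙ ♙ ♙ ♙ ♙ ♙ ♙
♖ ♘ ♗ ♕ ♔ ♗ ♘ ♖



  a b c d e f g h
  ─────────────────
8│♜ ♞ ♝ ♛ ♚ ♝ ♞ ♜│8
7│♟ ♟ ♟ ♟ ♟ ♟ · ♟│7
6│· · · · · · · ·│6
5│· · · · · · ♟ ·│5
4│· · · · · · · ·│4
3│· · · · · · · ·│3
2│♙ ♙ ♙ ♙ ♙ ♙ ♙ ♙│2
1│♖ ♘ ♗ ♕ ♔ ♗ ♘ ♖│1
  ─────────────────
  a b c d e f g h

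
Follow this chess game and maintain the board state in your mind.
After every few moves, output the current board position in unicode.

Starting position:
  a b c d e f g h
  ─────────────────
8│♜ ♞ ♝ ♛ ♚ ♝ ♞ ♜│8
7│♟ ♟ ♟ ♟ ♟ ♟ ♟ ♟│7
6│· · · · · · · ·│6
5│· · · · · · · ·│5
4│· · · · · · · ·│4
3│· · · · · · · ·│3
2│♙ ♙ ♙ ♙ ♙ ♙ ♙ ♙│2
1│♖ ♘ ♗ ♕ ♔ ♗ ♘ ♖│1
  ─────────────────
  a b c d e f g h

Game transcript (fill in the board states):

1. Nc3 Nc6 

  a b c d e f g h
  ─────────────────
8│♜ · ♝ ♛ ♚ ♝ ♞ ♜│8
7│♟ ♟ ♟ ♟ ♟ ♟ ♟ ♟│7
6│· · ♞ · · · · ·│6
5│· · · · · · · ·│5
4│· · · · · · · ·│4
3│· · ♘ · · · · ·│3
2│♙ ♙ ♙ ♙ ♙ ♙ ♙ ♙│2
1│♖ · ♗ ♕ ♔ ♗ ♘ ♖│1
  ─────────────────
  a b c d e f g h

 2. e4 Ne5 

  a b c d e f g h
  ─────────────────
8│♜ · ♝ ♛ ♚ ♝ ♞ ♜│8
7│♟ ♟ ♟ ♟ ♟ ♟ ♟ ♟│7
6│· · · · · · · ·│6
5│· · · · ♞ · · ·│5
4│· · · · ♙ · · ·│4
3│· · ♘ · · · · ·│3
2│♙ ♙ ♙ ♙ · ♙ ♙ ♙│2
1│♖ · ♗ ♕ ♔ ♗ ♘ ♖│1
  ─────────────────
  a b c d e f g h

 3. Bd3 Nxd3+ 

  a b c d e f g h
  ─────────────────
8│♜ · ♝ ♛ ♚ ♝ ♞ ♜│8
7│♟ ♟ ♟ ♟ ♟ ♟ ♟ ♟│7
6│· · · · · · · ·│6
5│· · · · · · · ·│5
4│· · · · ♙ · · ·│4
3│· · ♘ ♞ · · · ·│3
2│♙ ♙ ♙ ♙ · ♙ ♙ ♙│2
1│♖ · ♗ ♕ ♔ · ♘ ♖│1
  ─────────────────
  a b c d e f g h

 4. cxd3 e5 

  a b c d e f g h
  ─────────────────
8│♜ · ♝ ♛ ♚ ♝ ♞ ♜│8
7│♟ ♟ ♟ ♟ · ♟ ♟ ♟│7
6│· · · · · · · ·│6
5│· · · · ♟ · · ·│5
4│· · · · ♙ · · ·│4
3│· · ♘ ♙ · · · ·│3
2│♙ ♙ · ♙ · ♙ ♙ ♙│2
1│♖ · ♗ ♕ ♔ · ♘ ♖│1
  ─────────────────
  a b c d e f g h



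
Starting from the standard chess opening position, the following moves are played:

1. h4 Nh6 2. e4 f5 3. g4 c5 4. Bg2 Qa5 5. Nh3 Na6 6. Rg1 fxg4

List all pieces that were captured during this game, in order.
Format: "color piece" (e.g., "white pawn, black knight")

Tracking captures:
  fxg4: captured white pawn

white pawn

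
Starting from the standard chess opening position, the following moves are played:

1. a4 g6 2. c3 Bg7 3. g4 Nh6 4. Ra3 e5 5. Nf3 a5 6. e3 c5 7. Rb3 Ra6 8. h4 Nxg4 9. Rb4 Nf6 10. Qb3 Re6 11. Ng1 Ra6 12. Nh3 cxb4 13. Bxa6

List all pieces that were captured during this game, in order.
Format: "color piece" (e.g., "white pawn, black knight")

Tracking captures:
  Nxg4: captured white pawn
  cxb4: captured white rook
  Bxa6: captured black rook

white pawn, white rook, black rook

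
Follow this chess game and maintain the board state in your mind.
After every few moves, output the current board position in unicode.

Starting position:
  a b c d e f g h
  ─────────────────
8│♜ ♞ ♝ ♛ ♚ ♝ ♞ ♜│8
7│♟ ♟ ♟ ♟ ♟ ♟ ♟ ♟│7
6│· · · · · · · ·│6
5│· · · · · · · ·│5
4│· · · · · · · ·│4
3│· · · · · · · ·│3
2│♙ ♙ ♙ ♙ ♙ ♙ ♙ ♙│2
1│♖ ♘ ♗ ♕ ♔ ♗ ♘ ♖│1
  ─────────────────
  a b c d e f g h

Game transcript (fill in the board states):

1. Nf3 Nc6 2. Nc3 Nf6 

  a b c d e f g h
  ─────────────────
8│♜ · ♝ ♛ ♚ ♝ · ♜│8
7│♟ ♟ ♟ ♟ ♟ ♟ ♟ ♟│7
6│· · ♞ · · ♞ · ·│6
5│· · · · · · · ·│5
4│· · · · · · · ·│4
3│· · ♘ · · ♘ · ·│3
2│♙ ♙ ♙ ♙ ♙ ♙ ♙ ♙│2
1│♖ · ♗ ♕ ♔ ♗ · ♖│1
  ─────────────────
  a b c d e f g h

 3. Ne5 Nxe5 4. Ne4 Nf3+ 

  a b c d e f g h
  ─────────────────
8│♜ · ♝ ♛ ♚ ♝ · ♜│8
7│♟ ♟ ♟ ♟ ♟ ♟ ♟ ♟│7
6│· · · · · ♞ · ·│6
5│· · · · · · · ·│5
4│· · · · ♘ · · ·│4
3│· · · · · ♞ · ·│3
2│♙ ♙ ♙ ♙ ♙ ♙ ♙ ♙│2
1│♖ · ♗ ♕ ♔ ♗ · ♖│1
  ─────────────────
  a b c d e f g h

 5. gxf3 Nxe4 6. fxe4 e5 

  a b c d e f g h
  ─────────────────
8│♜ · ♝ ♛ ♚ ♝ · ♜│8
7│♟ ♟ ♟ ♟ · ♟ ♟ ♟│7
6│· · · · · · · ·│6
5│· · · · ♟ · · ·│5
4│· · · · ♙ · · ·│4
3│· · · · · · · ·│3
2│♙ ♙ ♙ ♙ ♙ ♙ · ♙│2
1│♖ · ♗ ♕ ♔ ♗ · ♖│1
  ─────────────────
  a b c d e f g h



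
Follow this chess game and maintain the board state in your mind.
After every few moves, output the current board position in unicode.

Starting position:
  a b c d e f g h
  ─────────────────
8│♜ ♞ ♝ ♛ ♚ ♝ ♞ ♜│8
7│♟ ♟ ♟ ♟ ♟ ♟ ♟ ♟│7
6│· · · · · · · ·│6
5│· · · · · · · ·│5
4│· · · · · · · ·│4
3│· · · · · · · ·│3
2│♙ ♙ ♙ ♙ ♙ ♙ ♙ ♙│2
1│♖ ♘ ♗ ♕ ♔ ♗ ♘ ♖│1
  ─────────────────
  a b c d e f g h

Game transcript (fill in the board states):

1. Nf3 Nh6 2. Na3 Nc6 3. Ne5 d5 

  a b c d e f g h
  ─────────────────
8│♜ · ♝ ♛ ♚ ♝ · ♜│8
7│♟ ♟ ♟ · ♟ ♟ ♟ ♟│7
6│· · ♞ · · · · ♞│6
5│· · · ♟ ♘ · · ·│5
4│· · · · · · · ·│4
3│♘ · · · · · · ·│3
2│♙ ♙ ♙ ♙ ♙ ♙ ♙ ♙│2
1│♖ · ♗ ♕ ♔ ♗ · ♖│1
  ─────────────────
  a b c d e f g h

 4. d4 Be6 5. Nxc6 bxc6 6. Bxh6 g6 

  a b c d e f g h
  ─────────────────
8│♜ · · ♛ ♚ ♝ · ♜│8
7│♟ · ♟ · ♟ ♟ · ♟│7
6│· · ♟ · ♝ · ♟ ♗│6
5│· · · ♟ · · · ·│5
4│· · · ♙ · · · ·│4
3│♘ · · · · · · ·│3
2│♙ ♙ ♙ · ♙ ♙ ♙ ♙│2
1│♖ · · ♕ ♔ ♗ · ♖│1
  ─────────────────
  a b c d e f g h

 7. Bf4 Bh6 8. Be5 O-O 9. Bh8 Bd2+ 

  a b c d e f g h
  ─────────────────
8│♜ · · ♛ · ♜ ♚ ♗│8
7│♟ · ♟ · ♟ ♟ · ♟│7
6│· · ♟ · ♝ · ♟ ·│6
5│· · · ♟ · · · ·│5
4│· · · ♙ · · · ·│4
3│♘ · · · · · · ·│3
2│♙ ♙ ♙ ♝ ♙ ♙ ♙ ♙│2
1│♖ · · ♕ ♔ ♗ · ♖│1
  ─────────────────
  a b c d e f g h

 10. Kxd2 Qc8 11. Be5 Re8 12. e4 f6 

  a b c d e f g h
  ─────────────────
8│♜ · ♛ · ♜ · ♚ ·│8
7│♟ · ♟ · ♟ · · ♟│7
6│· · ♟ · ♝ ♟ ♟ ·│6
5│· · · ♟ ♗ · · ·│5
4│· · · ♙ ♙ · · ·│4
3│♘ · · · · · · ·│3
2│♙ ♙ ♙ ♔ · ♙ ♙ ♙│2
1│♖ · · ♕ · ♗ · ♖│1
  ─────────────────
  a b c d e f g h

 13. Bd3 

  a b c d e f g h
  ─────────────────
8│♜ · ♛ · ♜ · ♚ ·│8
7│♟ · ♟ · ♟ · · ♟│7
6│· · ♟ · ♝ ♟ ♟ ·│6
5│· · · ♟ ♗ · · ·│5
4│· · · ♙ ♙ · · ·│4
3│♘ · · ♗ · · · ·│3
2│♙ ♙ ♙ ♔ · ♙ ♙ ♙│2
1│♖ · · ♕ · · · ♖│1
  ─────────────────
  a b c d e f g h


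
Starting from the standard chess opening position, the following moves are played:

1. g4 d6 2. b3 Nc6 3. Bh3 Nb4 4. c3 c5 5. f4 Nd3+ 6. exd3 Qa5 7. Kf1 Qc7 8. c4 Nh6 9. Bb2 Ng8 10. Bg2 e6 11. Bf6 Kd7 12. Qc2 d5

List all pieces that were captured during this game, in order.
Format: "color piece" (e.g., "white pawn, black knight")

Tracking captures:
  exd3: captured black knight

black knight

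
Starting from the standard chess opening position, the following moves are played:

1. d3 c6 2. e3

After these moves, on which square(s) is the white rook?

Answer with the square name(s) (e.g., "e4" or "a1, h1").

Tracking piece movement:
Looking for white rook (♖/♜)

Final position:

  a b c d e f g h
  ─────────────────
8│♜ ♞ ♝ ♛ ♚ ♝ ♞ ♜│8
7│♟ ♟ · ♟ ♟ ♟ ♟ ♟│7
6│· · ♟ · · · · ·│6
5│· · · · · · · ·│5
4│· · · · · · · ·│4
3│· · · ♙ ♙ · · ·│3
2│♙ ♙ ♙ · · ♙ ♙ ♙│2
1│♖ ♘ ♗ ♕ ♔ ♗ ♘ ♖│1
  ─────────────────
  a b c d e f g h


a1, h1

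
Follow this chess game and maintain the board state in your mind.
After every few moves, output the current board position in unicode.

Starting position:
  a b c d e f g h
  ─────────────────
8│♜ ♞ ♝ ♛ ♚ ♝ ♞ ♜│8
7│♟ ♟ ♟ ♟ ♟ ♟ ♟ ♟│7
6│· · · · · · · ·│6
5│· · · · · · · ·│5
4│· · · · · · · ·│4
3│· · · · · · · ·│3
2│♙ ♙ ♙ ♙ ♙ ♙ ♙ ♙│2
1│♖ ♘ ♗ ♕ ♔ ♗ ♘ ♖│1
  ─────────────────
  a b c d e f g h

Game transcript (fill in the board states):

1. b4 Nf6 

  a b c d e f g h
  ─────────────────
8│♜ ♞ ♝ ♛ ♚ ♝ · ♜│8
7│♟ ♟ ♟ ♟ ♟ ♟ ♟ ♟│7
6│· · · · · ♞ · ·│6
5│· · · · · · · ·│5
4│· ♙ · · · · · ·│4
3│· · · · · · · ·│3
2│♙ · ♙ ♙ ♙ ♙ ♙ ♙│2
1│♖ ♘ ♗ ♕ ♔ ♗ ♘ ♖│1
  ─────────────────
  a b c d e f g h

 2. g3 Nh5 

  a b c d e f g h
  ─────────────────
8│♜ ♞ ♝ ♛ ♚ ♝ · ♜│8
7│♟ ♟ ♟ ♟ ♟ ♟ ♟ ♟│7
6│· · · · · · · ·│6
5│· · · · · · · ♞│5
4│· ♙ · · · · · ·│4
3│· · · · · · ♙ ·│3
2│♙ · ♙ ♙ ♙ ♙ · ♙│2
1│♖ ♘ ♗ ♕ ♔ ♗ ♘ ♖│1
  ─────────────────
  a b c d e f g h

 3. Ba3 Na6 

  a b c d e f g h
  ─────────────────
8│♜ · ♝ ♛ ♚ ♝ · ♜│8
7│♟ ♟ ♟ ♟ ♟ ♟ ♟ ♟│7
6│♞ · · · · · · ·│6
5│· · · · · · · ♞│5
4│· ♙ · · · · · ·│4
3│♗ · · · · · ♙ ·│3
2│♙ · ♙ ♙ ♙ ♙ · ♙│2
1│♖ ♘ · ♕ ♔ ♗ ♘ ♖│1
  ─────────────────
  a b c d e f g h

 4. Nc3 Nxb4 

  a b c d e f g h
  ─────────────────
8│♜ · ♝ ♛ ♚ ♝ · ♜│8
7│♟ ♟ ♟ ♟ ♟ ♟ ♟ ♟│7
6│· · · · · · · ·│6
5│· · · · · · · ♞│5
4│· ♞ · · · · · ·│4
3│♗ · ♘ · · · ♙ ·│3
2│♙ · ♙ ♙ ♙ ♙ · ♙│2
1│♖ · · ♕ ♔ ♗ ♘ ♖│1
  ─────────────────
  a b c d e f g h

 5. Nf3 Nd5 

  a b c d e f g h
  ─────────────────
8│♜ · ♝ ♛ ♚ ♝ · ♜│8
7│♟ ♟ ♟ ♟ ♟ ♟ ♟ ♟│7
6│· · · · · · · ·│6
5│· · · ♞ · · · ♞│5
4│· · · · · · · ·│4
3│♗ · ♘ · · ♘ ♙ ·│3
2│♙ · ♙ ♙ ♙ ♙ · ♙│2
1│♖ · · ♕ ♔ ♗ · ♖│1
  ─────────────────
  a b c d e f g h



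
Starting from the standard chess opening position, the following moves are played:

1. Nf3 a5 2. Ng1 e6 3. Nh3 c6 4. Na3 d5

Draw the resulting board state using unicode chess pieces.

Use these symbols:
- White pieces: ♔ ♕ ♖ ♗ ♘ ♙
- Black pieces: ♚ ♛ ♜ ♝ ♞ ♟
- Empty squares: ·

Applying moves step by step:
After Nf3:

♜ ♞ ♝ ♛ ♚ ♝ ♞ ♜
♟ ♟ ♟ ♟ ♟ ♟ ♟ ♟
· · · · · · · ·
· · · · · · · ·
· · · · · · · ·
· · · · · ♘ · ·
♙ ♙ ♙ ♙ ♙ ♙ ♙ ♙
♖ ♘ ♗ ♕ ♔ ♗ · ♖


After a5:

♜ ♞ ♝ ♛ ♚ ♝ ♞ ♜
· ♟ ♟ ♟ ♟ ♟ ♟ ♟
· · · · · · · ·
♟ · · · · · · ·
· · · · · · · ·
· · · · · ♘ · ·
♙ ♙ ♙ ♙ ♙ ♙ ♙ ♙
♖ ♘ ♗ ♕ ♔ ♗ · ♖


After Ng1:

♜ ♞ ♝ ♛ ♚ ♝ ♞ ♜
· ♟ ♟ ♟ ♟ ♟ ♟ ♟
· · · · · · · ·
♟ · · · · · · ·
· · · · · · · ·
· · · · · · · ·
♙ ♙ ♙ ♙ ♙ ♙ ♙ ♙
♖ ♘ ♗ ♕ ♔ ♗ ♘ ♖


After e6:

♜ ♞ ♝ ♛ ♚ ♝ ♞ ♜
· ♟ ♟ ♟ · ♟ ♟ ♟
· · · · ♟ · · ·
♟ · · · · · · ·
· · · · · · · ·
· · · · · · · ·
♙ ♙ ♙ ♙ ♙ ♙ ♙ ♙
♖ ♘ ♗ ♕ ♔ ♗ ♘ ♖


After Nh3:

♜ ♞ ♝ ♛ ♚ ♝ ♞ ♜
· ♟ ♟ ♟ · ♟ ♟ ♟
· · · · ♟ · · ·
♟ · · · · · · ·
· · · · · · · ·
· · · · · · · ♘
♙ ♙ ♙ ♙ ♙ ♙ ♙ ♙
♖ ♘ ♗ ♕ ♔ ♗ · ♖


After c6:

♜ ♞ ♝ ♛ ♚ ♝ ♞ ♜
· ♟ · ♟ · ♟ ♟ ♟
· · ♟ · ♟ · · ·
♟ · · · · · · ·
· · · · · · · ·
· · · · · · · ♘
♙ ♙ ♙ ♙ ♙ ♙ ♙ ♙
♖ ♘ ♗ ♕ ♔ ♗ · ♖


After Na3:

♜ ♞ ♝ ♛ ♚ ♝ ♞ ♜
· ♟ · ♟ · ♟ ♟ ♟
· · ♟ · ♟ · · ·
♟ · · · · · · ·
· · · · · · · ·
♘ · · · · · · ♘
♙ ♙ ♙ ♙ ♙ ♙ ♙ ♙
♖ · ♗ ♕ ♔ ♗ · ♖


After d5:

♜ ♞ ♝ ♛ ♚ ♝ ♞ ♜
· ♟ · · · ♟ ♟ ♟
· · ♟ · ♟ · · ·
♟ · · ♟ · · · ·
· · · · · · · ·
♘ · · · · · · ♘
♙ ♙ ♙ ♙ ♙ ♙ ♙ ♙
♖ · ♗ ♕ ♔ ♗ · ♖



  a b c d e f g h
  ─────────────────
8│♜ ♞ ♝ ♛ ♚ ♝ ♞ ♜│8
7│· ♟ · · · ♟ ♟ ♟│7
6│· · ♟ · ♟ · · ·│6
5│♟ · · ♟ · · · ·│5
4│· · · · · · · ·│4
3│♘ · · · · · · ♘│3
2│♙ ♙ ♙ ♙ ♙ ♙ ♙ ♙│2
1│♖ · ♗ ♕ ♔ ♗ · ♖│1
  ─────────────────
  a b c d e f g h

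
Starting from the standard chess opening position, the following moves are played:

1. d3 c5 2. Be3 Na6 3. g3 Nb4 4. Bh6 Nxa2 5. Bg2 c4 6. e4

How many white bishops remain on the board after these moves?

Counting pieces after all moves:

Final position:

  a b c d e f g h
  ─────────────────
8│♜ · ♝ ♛ ♚ ♝ ♞ ♜│8
7│♟ ♟ · ♟ ♟ ♟ ♟ ♟│7
6│· · · · · · · ♗│6
5│· · · · · · · ·│5
4│· · ♟ · ♙ · · ·│4
3│· · · ♙ · · ♙ ·│3
2│♞ ♙ ♙ · · ♙ ♗ ♙│2
1│♖ ♘ · ♕ ♔ · ♘ ♖│1
  ─────────────────
  a b c d e f g h


2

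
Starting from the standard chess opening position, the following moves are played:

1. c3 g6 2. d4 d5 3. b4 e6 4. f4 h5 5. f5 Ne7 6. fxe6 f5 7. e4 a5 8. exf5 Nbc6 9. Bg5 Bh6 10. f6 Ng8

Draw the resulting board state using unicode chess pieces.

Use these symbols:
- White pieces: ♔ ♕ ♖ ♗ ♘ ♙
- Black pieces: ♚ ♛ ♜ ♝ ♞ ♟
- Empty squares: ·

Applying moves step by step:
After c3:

♜ ♞ ♝ ♛ ♚ ♝ ♞ ♜
♟ ♟ ♟ ♟ ♟ ♟ ♟ ♟
· · · · · · · ·
· · · · · · · ·
· · · · · · · ·
· · ♙ · · · · ·
♙ ♙ · ♙ ♙ ♙ ♙ ♙
♖ ♘ ♗ ♕ ♔ ♗ ♘ ♖


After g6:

♜ ♞ ♝ ♛ ♚ ♝ ♞ ♜
♟ ♟ ♟ ♟ ♟ ♟ · ♟
· · · · · · ♟ ·
· · · · · · · ·
· · · · · · · ·
· · ♙ · · · · ·
♙ ♙ · ♙ ♙ ♙ ♙ ♙
♖ ♘ ♗ ♕ ♔ ♗ ♘ ♖


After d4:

♜ ♞ ♝ ♛ ♚ ♝ ♞ ♜
♟ ♟ ♟ ♟ ♟ ♟ · ♟
· · · · · · ♟ ·
· · · · · · · ·
· · · ♙ · · · ·
· · ♙ · · · · ·
♙ ♙ · · ♙ ♙ ♙ ♙
♖ ♘ ♗ ♕ ♔ ♗ ♘ ♖


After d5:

♜ ♞ ♝ ♛ ♚ ♝ ♞ ♜
♟ ♟ ♟ · ♟ ♟ · ♟
· · · · · · ♟ ·
· · · ♟ · · · ·
· · · ♙ · · · ·
· · ♙ · · · · ·
♙ ♙ · · ♙ ♙ ♙ ♙
♖ ♘ ♗ ♕ ♔ ♗ ♘ ♖


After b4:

♜ ♞ ♝ ♛ ♚ ♝ ♞ ♜
♟ ♟ ♟ · ♟ ♟ · ♟
· · · · · · ♟ ·
· · · ♟ · · · ·
· ♙ · ♙ · · · ·
· · ♙ · · · · ·
♙ · · · ♙ ♙ ♙ ♙
♖ ♘ ♗ ♕ ♔ ♗ ♘ ♖


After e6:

♜ ♞ ♝ ♛ ♚ ♝ ♞ ♜
♟ ♟ ♟ · · ♟ · ♟
· · · · ♟ · ♟ ·
· · · ♟ · · · ·
· ♙ · ♙ · · · ·
· · ♙ · · · · ·
♙ · · · ♙ ♙ ♙ ♙
♖ ♘ ♗ ♕ ♔ ♗ ♘ ♖


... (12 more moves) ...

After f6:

♜ · ♝ ♛ ♚ · · ♜
· ♟ ♟ · ♞ · · ·
· · ♞ · ♙ ♙ ♟ ♝
♟ · · ♟ · · ♗ ♟
· ♙ · ♙ · · · ·
· · ♙ · · · · ·
♙ · · · · · ♙ ♙
♖ ♘ · ♕ ♔ ♗ ♘ ♖


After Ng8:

♜ · ♝ ♛ ♚ · ♞ ♜
· ♟ ♟ · · · · ·
· · ♞ · ♙ ♙ ♟ ♝
♟ · · ♟ · · ♗ ♟
· ♙ · ♙ · · · ·
· · ♙ · · · · ·
♙ · · · · · ♙ ♙
♖ ♘ · ♕ ♔ ♗ ♘ ♖



  a b c d e f g h
  ─────────────────
8│♜ · ♝ ♛ ♚ · ♞ ♜│8
7│· ♟ ♟ · · · · ·│7
6│· · ♞ · ♙ ♙ ♟ ♝│6
5│♟ · · ♟ · · ♗ ♟│5
4│· ♙ · ♙ · · · ·│4
3│· · ♙ · · · · ·│3
2│♙ · · · · · ♙ ♙│2
1│♖ ♘ · ♕ ♔ ♗ ♘ ♖│1
  ─────────────────
  a b c d e f g h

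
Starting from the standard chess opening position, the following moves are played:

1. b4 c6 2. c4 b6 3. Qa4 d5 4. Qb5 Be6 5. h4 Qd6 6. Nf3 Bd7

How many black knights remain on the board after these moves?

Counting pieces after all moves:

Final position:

  a b c d e f g h
  ─────────────────
8│♜ ♞ · · ♚ ♝ ♞ ♜│8
7│♟ · · ♝ ♟ ♟ ♟ ♟│7
6│· ♟ ♟ ♛ · · · ·│6
5│· ♕ · ♟ · · · ·│5
4│· ♙ ♙ · · · · ♙│4
3│· · · · · ♘ · ·│3
2│♙ · · ♙ ♙ ♙ ♙ ·│2
1│♖ ♘ ♗ · ♔ ♗ · ♖│1
  ─────────────────
  a b c d e f g h


2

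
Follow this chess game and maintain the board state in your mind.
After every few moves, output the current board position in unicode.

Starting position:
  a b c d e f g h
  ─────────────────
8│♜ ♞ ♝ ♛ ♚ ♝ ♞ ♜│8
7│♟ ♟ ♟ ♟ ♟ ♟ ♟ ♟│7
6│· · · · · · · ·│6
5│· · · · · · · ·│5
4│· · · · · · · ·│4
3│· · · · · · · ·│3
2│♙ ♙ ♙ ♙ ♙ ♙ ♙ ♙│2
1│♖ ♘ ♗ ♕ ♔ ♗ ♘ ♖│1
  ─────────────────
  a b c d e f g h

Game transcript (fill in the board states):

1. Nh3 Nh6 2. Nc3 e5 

  a b c d e f g h
  ─────────────────
8│♜ ♞ ♝ ♛ ♚ ♝ · ♜│8
7│♟ ♟ ♟ ♟ · ♟ ♟ ♟│7
6│· · · · · · · ♞│6
5│· · · · ♟ · · ·│5
4│· · · · · · · ·│4
3│· · ♘ · · · · ♘│3
2│♙ ♙ ♙ ♙ ♙ ♙ ♙ ♙│2
1│♖ · ♗ ♕ ♔ ♗ · ♖│1
  ─────────────────
  a b c d e f g h

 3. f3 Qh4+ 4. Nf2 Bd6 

  a b c d e f g h
  ─────────────────
8│♜ ♞ ♝ · ♚ · · ♜│8
7│♟ ♟ ♟ ♟ · ♟ ♟ ♟│7
6│· · · ♝ · · · ♞│6
5│· · · · ♟ · · ·│5
4│· · · · · · · ♛│4
3│· · ♘ · · ♙ · ·│3
2│♙ ♙ ♙ ♙ ♙ ♘ ♙ ♙│2
1│♖ · ♗ ♕ ♔ ♗ · ♖│1
  ─────────────────
  a b c d e f g h

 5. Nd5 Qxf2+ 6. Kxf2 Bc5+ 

  a b c d e f g h
  ─────────────────
8│♜ ♞ ♝ · ♚ · · ♜│8
7│♟ ♟ ♟ ♟ · ♟ ♟ ♟│7
6│· · · · · · · ♞│6
5│· · ♝ ♘ ♟ · · ·│5
4│· · · · · · · ·│4
3│· · · · · ♙ · ·│3
2│♙ ♙ ♙ ♙ ♙ ♔ ♙ ♙│2
1│♖ · ♗ ♕ · ♗ · ♖│1
  ─────────────────
  a b c d e f g h

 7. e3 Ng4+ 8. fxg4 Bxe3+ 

  a b c d e f g h
  ─────────────────
8│♜ ♞ ♝ · ♚ · · ♜│8
7│♟ ♟ ♟ ♟ · ♟ ♟ ♟│7
6│· · · · · · · ·│6
5│· · · ♘ ♟ · · ·│5
4│· · · · · · ♙ ·│4
3│· · · · ♝ · · ·│3
2│♙ ♙ ♙ ♙ · ♔ ♙ ♙│2
1│♖ · ♗ ♕ · ♗ · ♖│1
  ─────────────────
  a b c d e f g h

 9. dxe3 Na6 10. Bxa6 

  a b c d e f g h
  ─────────────────
8│♜ · ♝ · ♚ · · ♜│8
7│♟ ♟ ♟ ♟ · ♟ ♟ ♟│7
6│♗ · · · · · · ·│6
5│· · · ♘ ♟ · · ·│5
4│· · · · · · ♙ ·│4
3│· · · · ♙ · · ·│3
2│♙ ♙ ♙ · · ♔ ♙ ♙│2
1│♖ · ♗ ♕ · · · ♖│1
  ─────────────────
  a b c d e f g h


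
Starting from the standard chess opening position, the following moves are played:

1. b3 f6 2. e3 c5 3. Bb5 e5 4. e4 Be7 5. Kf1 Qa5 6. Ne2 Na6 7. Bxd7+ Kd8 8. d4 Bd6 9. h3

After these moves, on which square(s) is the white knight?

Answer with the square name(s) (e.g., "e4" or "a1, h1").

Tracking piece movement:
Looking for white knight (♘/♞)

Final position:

  a b c d e f g h
  ─────────────────
8│♜ · ♝ ♚ · · ♞ ♜│8
7│♟ ♟ · ♗ · · ♟ ♟│7
6│♞ · · ♝ · ♟ · ·│6
5│♛ · ♟ · ♟ · · ·│5
4│· · · ♙ ♙ · · ·│4
3│· ♙ · · · · · ♙│3
2│♙ · ♙ · ♘ ♙ ♙ ·│2
1│♖ ♘ ♗ ♕ · ♔ · ♖│1
  ─────────────────
  a b c d e f g h


b1, e2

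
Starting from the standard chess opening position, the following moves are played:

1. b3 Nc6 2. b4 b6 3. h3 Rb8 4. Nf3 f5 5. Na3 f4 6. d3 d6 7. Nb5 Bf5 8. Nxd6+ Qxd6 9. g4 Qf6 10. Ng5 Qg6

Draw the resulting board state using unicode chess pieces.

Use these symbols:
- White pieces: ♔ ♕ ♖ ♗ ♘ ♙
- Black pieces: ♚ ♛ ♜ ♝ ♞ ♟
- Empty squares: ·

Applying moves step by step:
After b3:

♜ ♞ ♝ ♛ ♚ ♝ ♞ ♜
♟ ♟ ♟ ♟ ♟ ♟ ♟ ♟
· · · · · · · ·
· · · · · · · ·
· · · · · · · ·
· ♙ · · · · · ·
♙ · ♙ ♙ ♙ ♙ ♙ ♙
♖ ♘ ♗ ♕ ♔ ♗ ♘ ♖


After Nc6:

♜ · ♝ ♛ ♚ ♝ ♞ ♜
♟ ♟ ♟ ♟ ♟ ♟ ♟ ♟
· · ♞ · · · · ·
· · · · · · · ·
· · · · · · · ·
· ♙ · · · · · ·
♙ · ♙ ♙ ♙ ♙ ♙ ♙
♖ ♘ ♗ ♕ ♔ ♗ ♘ ♖


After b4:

♜ · ♝ ♛ ♚ ♝ ♞ ♜
♟ ♟ ♟ ♟ ♟ ♟ ♟ ♟
· · ♞ · · · · ·
· · · · · · · ·
· ♙ · · · · · ·
· · · · · · · ·
♙ · ♙ ♙ ♙ ♙ ♙ ♙
♖ ♘ ♗ ♕ ♔ ♗ ♘ ♖


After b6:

♜ · ♝ ♛ ♚ ♝ ♞ ♜
♟ · ♟ ♟ ♟ ♟ ♟ ♟
· ♟ ♞ · · · · ·
· · · · · · · ·
· ♙ · · · · · ·
· · · · · · · ·
♙ · ♙ ♙ ♙ ♙ ♙ ♙
♖ ♘ ♗ ♕ ♔ ♗ ♘ ♖


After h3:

♜ · ♝ ♛ ♚ ♝ ♞ ♜
♟ · ♟ ♟ ♟ ♟ ♟ ♟
· ♟ ♞ · · · · ·
· · · · · · · ·
· ♙ · · · · · ·
· · · · · · · ♙
♙ · ♙ ♙ ♙ ♙ ♙ ·
♖ ♘ ♗ ♕ ♔ ♗ ♘ ♖


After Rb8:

· ♜ ♝ ♛ ♚ ♝ ♞ ♜
♟ · ♟ ♟ ♟ ♟ ♟ ♟
· ♟ ♞ · · · · ·
· · · · · · · ·
· ♙ · · · · · ·
· · · · · · · ♙
♙ · ♙ ♙ ♙ ♙ ♙ ·
♖ ♘ ♗ ♕ ♔ ♗ ♘ ♖


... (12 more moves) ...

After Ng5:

· ♜ · · ♚ ♝ ♞ ♜
♟ · ♟ · ♟ · ♟ ♟
· ♟ ♞ · · ♛ · ·
· · · · · ♝ ♘ ·
· ♙ · · · ♟ ♙ ·
· · · ♙ · · · ♙
♙ · ♙ · ♙ ♙ · ·
♖ · ♗ ♕ ♔ ♗ · ♖


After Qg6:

· ♜ · · ♚ ♝ ♞ ♜
♟ · ♟ · ♟ · ♟ ♟
· ♟ ♞ · · · ♛ ·
· · · · · ♝ ♘ ·
· ♙ · · · ♟ ♙ ·
· · · ♙ · · · ♙
♙ · ♙ · ♙ ♙ · ·
♖ · ♗ ♕ ♔ ♗ · ♖



  a b c d e f g h
  ─────────────────
8│· ♜ · · ♚ ♝ ♞ ♜│8
7│♟ · ♟ · ♟ · ♟ ♟│7
6│· ♟ ♞ · · · ♛ ·│6
5│· · · · · ♝ ♘ ·│5
4│· ♙ · · · ♟ ♙ ·│4
3│· · · ♙ · · · ♙│3
2│♙ · ♙ · ♙ ♙ · ·│2
1│♖ · ♗ ♕ ♔ ♗ · ♖│1
  ─────────────────
  a b c d e f g h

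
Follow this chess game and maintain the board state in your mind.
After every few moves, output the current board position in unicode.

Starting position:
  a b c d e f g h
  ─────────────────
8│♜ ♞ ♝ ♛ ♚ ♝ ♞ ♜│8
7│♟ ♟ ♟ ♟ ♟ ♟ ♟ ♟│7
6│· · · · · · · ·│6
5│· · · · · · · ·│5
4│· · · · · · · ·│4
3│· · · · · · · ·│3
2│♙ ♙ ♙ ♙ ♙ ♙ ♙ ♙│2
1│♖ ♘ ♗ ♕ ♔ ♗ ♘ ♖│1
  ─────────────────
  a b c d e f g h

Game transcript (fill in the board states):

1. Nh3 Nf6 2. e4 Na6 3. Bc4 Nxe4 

  a b c d e f g h
  ─────────────────
8│♜ · ♝ ♛ ♚ ♝ · ♜│8
7│♟ ♟ ♟ ♟ ♟ ♟ ♟ ♟│7
6│♞ · · · · · · ·│6
5│· · · · · · · ·│5
4│· · ♗ · ♞ · · ·│4
3│· · · · · · · ♘│3
2│♙ ♙ ♙ ♙ · ♙ ♙ ♙│2
1│♖ ♘ ♗ ♕ ♔ · · ♖│1
  ─────────────────
  a b c d e f g h

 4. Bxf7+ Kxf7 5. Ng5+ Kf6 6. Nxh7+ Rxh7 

  a b c d e f g h
  ─────────────────
8│♜ · ♝ ♛ · ♝ · ·│8
7│♟ ♟ ♟ ♟ ♟ · ♟ ♜│7
6│♞ · · · · ♚ · ·│6
5│· · · · · · · ·│5
4│· · · · ♞ · · ·│4
3│· · · · · · · ·│3
2│♙ ♙ ♙ ♙ · ♙ ♙ ♙│2
1│♖ ♘ ♗ ♕ ♔ · · ♖│1
  ─────────────────
  a b c d e f g h

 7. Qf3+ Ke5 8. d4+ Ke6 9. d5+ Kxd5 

  a b c d e f g h
  ─────────────────
8│♜ · ♝ ♛ · ♝ · ·│8
7│♟ ♟ ♟ ♟ ♟ · ♟ ♜│7
6│♞ · · · · · · ·│6
5│· · · ♚ · · · ·│5
4│· · · · ♞ · · ·│4
3│· · · · · ♕ · ·│3
2│♙ ♙ ♙ · · ♙ ♙ ♙│2
1│♖ ♘ ♗ · ♔ · · ♖│1
  ─────────────────
  a b c d e f g h

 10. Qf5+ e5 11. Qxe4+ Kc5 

  a b c d e f g h
  ─────────────────
8│♜ · ♝ ♛ · ♝ · ·│8
7│♟ ♟ ♟ ♟ · · ♟ ♜│7
6│♞ · · · · · · ·│6
5│· · ♚ · ♟ · · ·│5
4│· · · · ♕ · · ·│4
3│· · · · · · · ·│3
2│♙ ♙ ♙ · · ♙ ♙ ♙│2
1│♖ ♘ ♗ · ♔ · · ♖│1
  ─────────────────
  a b c d e f g h
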